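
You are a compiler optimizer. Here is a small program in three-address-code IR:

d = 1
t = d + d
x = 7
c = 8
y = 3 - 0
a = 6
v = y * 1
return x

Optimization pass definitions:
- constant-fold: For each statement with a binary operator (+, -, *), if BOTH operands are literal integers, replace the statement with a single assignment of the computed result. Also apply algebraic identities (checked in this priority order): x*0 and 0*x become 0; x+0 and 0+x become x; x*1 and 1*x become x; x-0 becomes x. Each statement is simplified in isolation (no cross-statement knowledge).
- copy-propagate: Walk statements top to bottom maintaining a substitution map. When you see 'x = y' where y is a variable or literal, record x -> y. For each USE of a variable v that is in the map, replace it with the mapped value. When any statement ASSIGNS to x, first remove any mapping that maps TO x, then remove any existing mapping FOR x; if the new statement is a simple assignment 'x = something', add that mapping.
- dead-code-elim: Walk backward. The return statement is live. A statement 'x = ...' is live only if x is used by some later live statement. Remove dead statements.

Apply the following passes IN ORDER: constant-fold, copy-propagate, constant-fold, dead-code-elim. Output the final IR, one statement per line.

Initial IR:
  d = 1
  t = d + d
  x = 7
  c = 8
  y = 3 - 0
  a = 6
  v = y * 1
  return x
After constant-fold (8 stmts):
  d = 1
  t = d + d
  x = 7
  c = 8
  y = 3
  a = 6
  v = y
  return x
After copy-propagate (8 stmts):
  d = 1
  t = 1 + 1
  x = 7
  c = 8
  y = 3
  a = 6
  v = 3
  return 7
After constant-fold (8 stmts):
  d = 1
  t = 2
  x = 7
  c = 8
  y = 3
  a = 6
  v = 3
  return 7
After dead-code-elim (1 stmts):
  return 7

Answer: return 7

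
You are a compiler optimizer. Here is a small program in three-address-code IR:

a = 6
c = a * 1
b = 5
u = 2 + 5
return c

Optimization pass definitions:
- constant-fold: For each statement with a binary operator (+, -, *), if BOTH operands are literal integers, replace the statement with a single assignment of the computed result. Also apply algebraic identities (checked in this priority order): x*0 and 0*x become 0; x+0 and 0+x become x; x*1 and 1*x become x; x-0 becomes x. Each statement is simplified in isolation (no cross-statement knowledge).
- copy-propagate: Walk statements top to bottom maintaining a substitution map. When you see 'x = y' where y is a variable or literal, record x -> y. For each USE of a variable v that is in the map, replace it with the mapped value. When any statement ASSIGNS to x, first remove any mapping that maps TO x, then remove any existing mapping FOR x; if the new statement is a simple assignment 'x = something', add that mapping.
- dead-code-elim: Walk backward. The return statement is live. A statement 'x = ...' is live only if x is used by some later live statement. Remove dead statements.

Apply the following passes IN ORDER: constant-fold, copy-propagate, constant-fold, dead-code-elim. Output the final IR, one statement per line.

Answer: return 6

Derivation:
Initial IR:
  a = 6
  c = a * 1
  b = 5
  u = 2 + 5
  return c
After constant-fold (5 stmts):
  a = 6
  c = a
  b = 5
  u = 7
  return c
After copy-propagate (5 stmts):
  a = 6
  c = 6
  b = 5
  u = 7
  return 6
After constant-fold (5 stmts):
  a = 6
  c = 6
  b = 5
  u = 7
  return 6
After dead-code-elim (1 stmts):
  return 6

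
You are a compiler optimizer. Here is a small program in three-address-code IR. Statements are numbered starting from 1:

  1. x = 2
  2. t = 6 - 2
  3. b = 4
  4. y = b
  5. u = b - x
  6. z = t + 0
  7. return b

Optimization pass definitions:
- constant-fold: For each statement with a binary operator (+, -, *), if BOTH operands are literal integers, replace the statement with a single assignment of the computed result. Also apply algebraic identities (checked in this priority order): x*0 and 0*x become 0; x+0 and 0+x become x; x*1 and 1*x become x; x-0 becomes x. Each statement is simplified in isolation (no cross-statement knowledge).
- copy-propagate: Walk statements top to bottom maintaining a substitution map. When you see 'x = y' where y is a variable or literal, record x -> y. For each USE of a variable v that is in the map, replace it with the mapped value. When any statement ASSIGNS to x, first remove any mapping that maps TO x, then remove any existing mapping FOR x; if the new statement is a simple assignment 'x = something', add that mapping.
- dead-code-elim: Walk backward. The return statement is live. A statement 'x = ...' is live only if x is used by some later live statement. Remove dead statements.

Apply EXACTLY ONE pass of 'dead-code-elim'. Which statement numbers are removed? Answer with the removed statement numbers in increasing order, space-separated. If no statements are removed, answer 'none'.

Answer: 1 2 4 5 6

Derivation:
Backward liveness scan:
Stmt 1 'x = 2': DEAD (x not in live set [])
Stmt 2 't = 6 - 2': DEAD (t not in live set [])
Stmt 3 'b = 4': KEEP (b is live); live-in = []
Stmt 4 'y = b': DEAD (y not in live set ['b'])
Stmt 5 'u = b - x': DEAD (u not in live set ['b'])
Stmt 6 'z = t + 0': DEAD (z not in live set ['b'])
Stmt 7 'return b': KEEP (return); live-in = ['b']
Removed statement numbers: [1, 2, 4, 5, 6]
Surviving IR:
  b = 4
  return b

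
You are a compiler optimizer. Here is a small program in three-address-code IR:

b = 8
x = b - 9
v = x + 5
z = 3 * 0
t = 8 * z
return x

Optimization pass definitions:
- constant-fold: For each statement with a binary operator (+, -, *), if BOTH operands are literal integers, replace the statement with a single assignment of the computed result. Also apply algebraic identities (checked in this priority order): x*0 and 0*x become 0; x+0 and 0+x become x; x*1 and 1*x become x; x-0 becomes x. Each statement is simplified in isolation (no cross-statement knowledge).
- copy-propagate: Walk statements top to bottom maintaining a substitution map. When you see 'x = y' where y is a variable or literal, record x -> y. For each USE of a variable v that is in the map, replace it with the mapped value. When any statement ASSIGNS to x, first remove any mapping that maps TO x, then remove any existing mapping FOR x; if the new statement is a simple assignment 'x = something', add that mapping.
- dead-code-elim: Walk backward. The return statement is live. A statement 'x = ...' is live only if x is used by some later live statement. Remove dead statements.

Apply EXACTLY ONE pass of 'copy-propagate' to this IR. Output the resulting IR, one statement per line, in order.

Applying copy-propagate statement-by-statement:
  [1] b = 8  (unchanged)
  [2] x = b - 9  -> x = 8 - 9
  [3] v = x + 5  (unchanged)
  [4] z = 3 * 0  (unchanged)
  [5] t = 8 * z  (unchanged)
  [6] return x  (unchanged)
Result (6 stmts):
  b = 8
  x = 8 - 9
  v = x + 5
  z = 3 * 0
  t = 8 * z
  return x

Answer: b = 8
x = 8 - 9
v = x + 5
z = 3 * 0
t = 8 * z
return x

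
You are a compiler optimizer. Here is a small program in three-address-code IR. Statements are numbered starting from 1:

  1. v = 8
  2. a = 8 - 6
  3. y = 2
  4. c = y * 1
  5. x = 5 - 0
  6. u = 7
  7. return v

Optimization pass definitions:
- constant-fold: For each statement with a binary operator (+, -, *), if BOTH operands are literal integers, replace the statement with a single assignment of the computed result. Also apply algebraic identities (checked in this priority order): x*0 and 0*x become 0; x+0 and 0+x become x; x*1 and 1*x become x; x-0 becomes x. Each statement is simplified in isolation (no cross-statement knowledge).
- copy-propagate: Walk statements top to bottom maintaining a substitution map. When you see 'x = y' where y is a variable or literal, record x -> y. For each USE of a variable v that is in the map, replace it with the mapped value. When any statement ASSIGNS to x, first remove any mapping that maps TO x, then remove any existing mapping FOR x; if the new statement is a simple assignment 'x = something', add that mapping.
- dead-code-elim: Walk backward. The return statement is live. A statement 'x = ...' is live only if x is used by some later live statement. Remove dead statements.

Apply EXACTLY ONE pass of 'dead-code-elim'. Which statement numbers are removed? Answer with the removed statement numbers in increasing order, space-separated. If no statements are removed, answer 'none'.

Answer: 2 3 4 5 6

Derivation:
Backward liveness scan:
Stmt 1 'v = 8': KEEP (v is live); live-in = []
Stmt 2 'a = 8 - 6': DEAD (a not in live set ['v'])
Stmt 3 'y = 2': DEAD (y not in live set ['v'])
Stmt 4 'c = y * 1': DEAD (c not in live set ['v'])
Stmt 5 'x = 5 - 0': DEAD (x not in live set ['v'])
Stmt 6 'u = 7': DEAD (u not in live set ['v'])
Stmt 7 'return v': KEEP (return); live-in = ['v']
Removed statement numbers: [2, 3, 4, 5, 6]
Surviving IR:
  v = 8
  return v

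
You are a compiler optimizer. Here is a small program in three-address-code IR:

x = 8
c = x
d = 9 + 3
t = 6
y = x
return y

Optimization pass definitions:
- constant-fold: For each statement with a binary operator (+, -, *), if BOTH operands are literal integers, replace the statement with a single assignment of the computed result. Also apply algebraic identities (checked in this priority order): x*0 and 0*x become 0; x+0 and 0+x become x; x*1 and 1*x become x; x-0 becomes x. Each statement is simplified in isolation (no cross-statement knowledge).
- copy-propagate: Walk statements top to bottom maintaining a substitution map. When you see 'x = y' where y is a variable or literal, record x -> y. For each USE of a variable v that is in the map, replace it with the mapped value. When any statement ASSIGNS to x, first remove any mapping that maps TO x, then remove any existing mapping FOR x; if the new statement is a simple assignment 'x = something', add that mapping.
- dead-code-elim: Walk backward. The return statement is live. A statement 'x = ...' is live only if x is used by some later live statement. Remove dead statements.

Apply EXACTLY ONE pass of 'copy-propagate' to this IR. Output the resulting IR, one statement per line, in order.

Applying copy-propagate statement-by-statement:
  [1] x = 8  (unchanged)
  [2] c = x  -> c = 8
  [3] d = 9 + 3  (unchanged)
  [4] t = 6  (unchanged)
  [5] y = x  -> y = 8
  [6] return y  -> return 8
Result (6 stmts):
  x = 8
  c = 8
  d = 9 + 3
  t = 6
  y = 8
  return 8

Answer: x = 8
c = 8
d = 9 + 3
t = 6
y = 8
return 8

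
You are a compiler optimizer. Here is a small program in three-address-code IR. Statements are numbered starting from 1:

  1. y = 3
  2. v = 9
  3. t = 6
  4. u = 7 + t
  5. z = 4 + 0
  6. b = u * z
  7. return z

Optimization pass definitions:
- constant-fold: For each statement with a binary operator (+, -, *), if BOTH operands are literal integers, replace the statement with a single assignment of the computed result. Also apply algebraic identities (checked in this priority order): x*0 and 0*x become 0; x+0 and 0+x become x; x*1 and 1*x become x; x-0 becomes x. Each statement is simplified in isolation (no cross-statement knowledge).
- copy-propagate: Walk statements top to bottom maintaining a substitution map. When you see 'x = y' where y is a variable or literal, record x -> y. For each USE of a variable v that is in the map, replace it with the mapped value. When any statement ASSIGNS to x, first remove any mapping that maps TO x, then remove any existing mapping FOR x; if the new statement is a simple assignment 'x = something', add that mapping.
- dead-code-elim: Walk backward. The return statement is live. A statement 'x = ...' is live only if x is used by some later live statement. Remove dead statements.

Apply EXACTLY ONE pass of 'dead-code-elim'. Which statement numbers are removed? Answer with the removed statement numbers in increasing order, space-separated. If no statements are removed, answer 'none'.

Backward liveness scan:
Stmt 1 'y = 3': DEAD (y not in live set [])
Stmt 2 'v = 9': DEAD (v not in live set [])
Stmt 3 't = 6': DEAD (t not in live set [])
Stmt 4 'u = 7 + t': DEAD (u not in live set [])
Stmt 5 'z = 4 + 0': KEEP (z is live); live-in = []
Stmt 6 'b = u * z': DEAD (b not in live set ['z'])
Stmt 7 'return z': KEEP (return); live-in = ['z']
Removed statement numbers: [1, 2, 3, 4, 6]
Surviving IR:
  z = 4 + 0
  return z

Answer: 1 2 3 4 6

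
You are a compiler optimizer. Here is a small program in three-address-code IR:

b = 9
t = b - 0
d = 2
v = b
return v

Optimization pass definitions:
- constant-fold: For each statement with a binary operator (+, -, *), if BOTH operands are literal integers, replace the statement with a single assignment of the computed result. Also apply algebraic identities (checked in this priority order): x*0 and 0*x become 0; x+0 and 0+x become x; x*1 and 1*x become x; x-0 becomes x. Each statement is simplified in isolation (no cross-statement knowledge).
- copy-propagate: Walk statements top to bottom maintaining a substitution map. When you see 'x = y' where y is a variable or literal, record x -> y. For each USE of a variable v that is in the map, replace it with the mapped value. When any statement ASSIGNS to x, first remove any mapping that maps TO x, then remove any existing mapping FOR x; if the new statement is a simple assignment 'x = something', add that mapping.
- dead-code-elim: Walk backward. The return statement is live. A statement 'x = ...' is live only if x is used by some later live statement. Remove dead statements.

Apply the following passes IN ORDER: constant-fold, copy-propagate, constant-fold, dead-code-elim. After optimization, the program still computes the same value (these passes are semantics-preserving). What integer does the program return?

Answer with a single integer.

Initial IR:
  b = 9
  t = b - 0
  d = 2
  v = b
  return v
After constant-fold (5 stmts):
  b = 9
  t = b
  d = 2
  v = b
  return v
After copy-propagate (5 stmts):
  b = 9
  t = 9
  d = 2
  v = 9
  return 9
After constant-fold (5 stmts):
  b = 9
  t = 9
  d = 2
  v = 9
  return 9
After dead-code-elim (1 stmts):
  return 9
Evaluate:
  b = 9  =>  b = 9
  t = b - 0  =>  t = 9
  d = 2  =>  d = 2
  v = b  =>  v = 9
  return v = 9

Answer: 9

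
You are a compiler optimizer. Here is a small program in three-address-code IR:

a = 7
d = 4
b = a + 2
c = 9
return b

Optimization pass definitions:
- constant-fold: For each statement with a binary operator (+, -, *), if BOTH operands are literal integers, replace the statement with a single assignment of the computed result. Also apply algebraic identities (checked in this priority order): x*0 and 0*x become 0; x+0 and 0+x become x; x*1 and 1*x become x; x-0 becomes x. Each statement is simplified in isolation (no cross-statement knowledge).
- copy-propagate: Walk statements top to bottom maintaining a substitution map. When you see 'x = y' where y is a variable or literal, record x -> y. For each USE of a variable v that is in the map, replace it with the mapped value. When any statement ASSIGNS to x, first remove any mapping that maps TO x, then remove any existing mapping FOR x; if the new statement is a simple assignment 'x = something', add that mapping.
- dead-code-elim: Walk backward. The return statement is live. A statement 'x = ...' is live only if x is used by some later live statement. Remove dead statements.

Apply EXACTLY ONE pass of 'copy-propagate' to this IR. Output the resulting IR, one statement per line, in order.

Answer: a = 7
d = 4
b = 7 + 2
c = 9
return b

Derivation:
Applying copy-propagate statement-by-statement:
  [1] a = 7  (unchanged)
  [2] d = 4  (unchanged)
  [3] b = a + 2  -> b = 7 + 2
  [4] c = 9  (unchanged)
  [5] return b  (unchanged)
Result (5 stmts):
  a = 7
  d = 4
  b = 7 + 2
  c = 9
  return b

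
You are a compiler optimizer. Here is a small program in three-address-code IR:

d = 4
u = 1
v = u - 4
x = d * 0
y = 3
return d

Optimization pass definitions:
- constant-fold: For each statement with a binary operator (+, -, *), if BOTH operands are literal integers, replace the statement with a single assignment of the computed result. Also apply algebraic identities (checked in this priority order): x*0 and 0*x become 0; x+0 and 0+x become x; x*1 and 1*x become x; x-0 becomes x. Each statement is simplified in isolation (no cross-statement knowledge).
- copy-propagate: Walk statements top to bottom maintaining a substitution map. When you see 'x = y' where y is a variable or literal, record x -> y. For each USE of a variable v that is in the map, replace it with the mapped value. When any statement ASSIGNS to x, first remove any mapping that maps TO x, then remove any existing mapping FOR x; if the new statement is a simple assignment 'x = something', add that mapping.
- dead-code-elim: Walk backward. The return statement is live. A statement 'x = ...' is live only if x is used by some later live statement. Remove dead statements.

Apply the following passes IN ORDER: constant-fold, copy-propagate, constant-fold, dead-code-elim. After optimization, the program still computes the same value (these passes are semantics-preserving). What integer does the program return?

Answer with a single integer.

Initial IR:
  d = 4
  u = 1
  v = u - 4
  x = d * 0
  y = 3
  return d
After constant-fold (6 stmts):
  d = 4
  u = 1
  v = u - 4
  x = 0
  y = 3
  return d
After copy-propagate (6 stmts):
  d = 4
  u = 1
  v = 1 - 4
  x = 0
  y = 3
  return 4
After constant-fold (6 stmts):
  d = 4
  u = 1
  v = -3
  x = 0
  y = 3
  return 4
After dead-code-elim (1 stmts):
  return 4
Evaluate:
  d = 4  =>  d = 4
  u = 1  =>  u = 1
  v = u - 4  =>  v = -3
  x = d * 0  =>  x = 0
  y = 3  =>  y = 3
  return d = 4

Answer: 4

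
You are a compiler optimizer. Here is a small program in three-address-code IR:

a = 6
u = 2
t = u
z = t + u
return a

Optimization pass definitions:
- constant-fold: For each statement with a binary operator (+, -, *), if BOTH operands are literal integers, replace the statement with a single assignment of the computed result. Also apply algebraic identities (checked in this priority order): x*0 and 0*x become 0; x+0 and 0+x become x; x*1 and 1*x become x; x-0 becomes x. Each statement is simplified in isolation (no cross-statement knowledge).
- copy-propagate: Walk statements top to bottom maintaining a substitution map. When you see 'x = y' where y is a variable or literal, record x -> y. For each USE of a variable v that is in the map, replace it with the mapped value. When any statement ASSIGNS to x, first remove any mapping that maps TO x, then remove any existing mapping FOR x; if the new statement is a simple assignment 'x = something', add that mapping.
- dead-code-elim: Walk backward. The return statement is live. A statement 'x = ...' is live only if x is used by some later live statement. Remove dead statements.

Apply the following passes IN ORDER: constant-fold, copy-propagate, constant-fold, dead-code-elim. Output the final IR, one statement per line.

Answer: return 6

Derivation:
Initial IR:
  a = 6
  u = 2
  t = u
  z = t + u
  return a
After constant-fold (5 stmts):
  a = 6
  u = 2
  t = u
  z = t + u
  return a
After copy-propagate (5 stmts):
  a = 6
  u = 2
  t = 2
  z = 2 + 2
  return 6
After constant-fold (5 stmts):
  a = 6
  u = 2
  t = 2
  z = 4
  return 6
After dead-code-elim (1 stmts):
  return 6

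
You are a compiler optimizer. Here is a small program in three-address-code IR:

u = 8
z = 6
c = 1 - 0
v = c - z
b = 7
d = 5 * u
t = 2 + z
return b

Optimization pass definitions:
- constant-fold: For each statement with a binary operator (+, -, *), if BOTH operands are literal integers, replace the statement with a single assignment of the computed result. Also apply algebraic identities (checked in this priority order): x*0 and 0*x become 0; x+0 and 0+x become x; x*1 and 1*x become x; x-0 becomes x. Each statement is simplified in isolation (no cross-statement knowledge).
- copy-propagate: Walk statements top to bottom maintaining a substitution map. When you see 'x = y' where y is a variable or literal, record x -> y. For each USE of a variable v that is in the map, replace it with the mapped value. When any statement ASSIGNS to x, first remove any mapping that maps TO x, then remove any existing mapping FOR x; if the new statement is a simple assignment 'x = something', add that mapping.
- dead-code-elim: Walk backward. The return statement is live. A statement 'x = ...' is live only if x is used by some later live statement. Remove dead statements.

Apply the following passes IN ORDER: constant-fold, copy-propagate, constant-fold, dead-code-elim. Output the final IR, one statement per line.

Initial IR:
  u = 8
  z = 6
  c = 1 - 0
  v = c - z
  b = 7
  d = 5 * u
  t = 2 + z
  return b
After constant-fold (8 stmts):
  u = 8
  z = 6
  c = 1
  v = c - z
  b = 7
  d = 5 * u
  t = 2 + z
  return b
After copy-propagate (8 stmts):
  u = 8
  z = 6
  c = 1
  v = 1 - 6
  b = 7
  d = 5 * 8
  t = 2 + 6
  return 7
After constant-fold (8 stmts):
  u = 8
  z = 6
  c = 1
  v = -5
  b = 7
  d = 40
  t = 8
  return 7
After dead-code-elim (1 stmts):
  return 7

Answer: return 7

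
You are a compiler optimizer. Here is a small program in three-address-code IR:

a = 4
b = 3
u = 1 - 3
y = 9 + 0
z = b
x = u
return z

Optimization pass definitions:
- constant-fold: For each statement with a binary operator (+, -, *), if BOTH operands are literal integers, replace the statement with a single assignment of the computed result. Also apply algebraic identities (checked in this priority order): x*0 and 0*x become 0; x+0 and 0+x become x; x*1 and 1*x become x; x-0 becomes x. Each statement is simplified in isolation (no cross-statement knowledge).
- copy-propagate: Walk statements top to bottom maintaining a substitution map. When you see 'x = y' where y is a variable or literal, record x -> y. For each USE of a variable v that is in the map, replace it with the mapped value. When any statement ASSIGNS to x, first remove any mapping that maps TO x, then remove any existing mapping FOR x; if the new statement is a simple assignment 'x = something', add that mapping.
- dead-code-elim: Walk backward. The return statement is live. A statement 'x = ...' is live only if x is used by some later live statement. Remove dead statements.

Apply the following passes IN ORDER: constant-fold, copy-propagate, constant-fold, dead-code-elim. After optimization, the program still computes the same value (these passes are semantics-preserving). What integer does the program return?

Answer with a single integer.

Initial IR:
  a = 4
  b = 3
  u = 1 - 3
  y = 9 + 0
  z = b
  x = u
  return z
After constant-fold (7 stmts):
  a = 4
  b = 3
  u = -2
  y = 9
  z = b
  x = u
  return z
After copy-propagate (7 stmts):
  a = 4
  b = 3
  u = -2
  y = 9
  z = 3
  x = -2
  return 3
After constant-fold (7 stmts):
  a = 4
  b = 3
  u = -2
  y = 9
  z = 3
  x = -2
  return 3
After dead-code-elim (1 stmts):
  return 3
Evaluate:
  a = 4  =>  a = 4
  b = 3  =>  b = 3
  u = 1 - 3  =>  u = -2
  y = 9 + 0  =>  y = 9
  z = b  =>  z = 3
  x = u  =>  x = -2
  return z = 3

Answer: 3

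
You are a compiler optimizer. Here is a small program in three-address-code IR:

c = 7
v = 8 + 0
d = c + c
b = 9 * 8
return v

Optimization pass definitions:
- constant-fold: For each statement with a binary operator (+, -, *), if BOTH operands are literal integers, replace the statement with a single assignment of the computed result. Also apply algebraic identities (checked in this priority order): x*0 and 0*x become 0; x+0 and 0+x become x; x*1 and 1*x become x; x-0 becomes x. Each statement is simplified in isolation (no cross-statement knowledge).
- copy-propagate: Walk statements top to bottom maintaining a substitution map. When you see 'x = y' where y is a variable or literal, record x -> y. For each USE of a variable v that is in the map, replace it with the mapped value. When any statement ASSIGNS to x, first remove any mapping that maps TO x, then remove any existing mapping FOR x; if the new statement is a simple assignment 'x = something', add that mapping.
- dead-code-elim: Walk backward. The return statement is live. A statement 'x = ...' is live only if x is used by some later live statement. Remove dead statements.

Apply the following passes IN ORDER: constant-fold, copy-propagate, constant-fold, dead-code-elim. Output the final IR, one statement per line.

Answer: return 8

Derivation:
Initial IR:
  c = 7
  v = 8 + 0
  d = c + c
  b = 9 * 8
  return v
After constant-fold (5 stmts):
  c = 7
  v = 8
  d = c + c
  b = 72
  return v
After copy-propagate (5 stmts):
  c = 7
  v = 8
  d = 7 + 7
  b = 72
  return 8
After constant-fold (5 stmts):
  c = 7
  v = 8
  d = 14
  b = 72
  return 8
After dead-code-elim (1 stmts):
  return 8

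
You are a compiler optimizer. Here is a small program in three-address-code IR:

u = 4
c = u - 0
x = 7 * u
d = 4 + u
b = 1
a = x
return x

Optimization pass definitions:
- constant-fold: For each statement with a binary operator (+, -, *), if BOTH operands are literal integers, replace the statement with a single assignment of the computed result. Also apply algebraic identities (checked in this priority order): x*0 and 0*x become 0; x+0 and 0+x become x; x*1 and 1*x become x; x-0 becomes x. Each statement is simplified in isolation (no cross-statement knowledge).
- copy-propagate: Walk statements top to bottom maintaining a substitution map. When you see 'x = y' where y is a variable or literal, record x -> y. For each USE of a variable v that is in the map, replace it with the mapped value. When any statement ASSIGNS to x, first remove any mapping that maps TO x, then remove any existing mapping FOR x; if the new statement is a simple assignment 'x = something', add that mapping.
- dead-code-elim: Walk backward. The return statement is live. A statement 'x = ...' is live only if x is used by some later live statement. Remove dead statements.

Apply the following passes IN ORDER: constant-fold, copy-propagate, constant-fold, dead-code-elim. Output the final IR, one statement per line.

Answer: x = 28
return x

Derivation:
Initial IR:
  u = 4
  c = u - 0
  x = 7 * u
  d = 4 + u
  b = 1
  a = x
  return x
After constant-fold (7 stmts):
  u = 4
  c = u
  x = 7 * u
  d = 4 + u
  b = 1
  a = x
  return x
After copy-propagate (7 stmts):
  u = 4
  c = 4
  x = 7 * 4
  d = 4 + 4
  b = 1
  a = x
  return x
After constant-fold (7 stmts):
  u = 4
  c = 4
  x = 28
  d = 8
  b = 1
  a = x
  return x
After dead-code-elim (2 stmts):
  x = 28
  return x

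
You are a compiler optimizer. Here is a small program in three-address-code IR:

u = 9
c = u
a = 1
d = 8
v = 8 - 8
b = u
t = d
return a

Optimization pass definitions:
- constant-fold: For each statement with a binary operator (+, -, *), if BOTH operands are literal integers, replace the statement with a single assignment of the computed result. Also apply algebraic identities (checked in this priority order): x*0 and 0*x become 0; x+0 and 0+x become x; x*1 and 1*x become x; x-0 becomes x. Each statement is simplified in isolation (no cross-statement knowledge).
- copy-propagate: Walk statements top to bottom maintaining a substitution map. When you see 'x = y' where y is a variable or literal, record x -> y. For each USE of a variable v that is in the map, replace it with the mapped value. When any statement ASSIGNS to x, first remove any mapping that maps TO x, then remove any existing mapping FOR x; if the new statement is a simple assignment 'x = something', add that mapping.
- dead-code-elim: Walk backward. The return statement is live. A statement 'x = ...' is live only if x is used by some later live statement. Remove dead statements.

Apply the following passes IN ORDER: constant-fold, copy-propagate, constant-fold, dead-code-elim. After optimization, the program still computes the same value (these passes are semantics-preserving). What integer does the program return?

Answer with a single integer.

Answer: 1

Derivation:
Initial IR:
  u = 9
  c = u
  a = 1
  d = 8
  v = 8 - 8
  b = u
  t = d
  return a
After constant-fold (8 stmts):
  u = 9
  c = u
  a = 1
  d = 8
  v = 0
  b = u
  t = d
  return a
After copy-propagate (8 stmts):
  u = 9
  c = 9
  a = 1
  d = 8
  v = 0
  b = 9
  t = 8
  return 1
After constant-fold (8 stmts):
  u = 9
  c = 9
  a = 1
  d = 8
  v = 0
  b = 9
  t = 8
  return 1
After dead-code-elim (1 stmts):
  return 1
Evaluate:
  u = 9  =>  u = 9
  c = u  =>  c = 9
  a = 1  =>  a = 1
  d = 8  =>  d = 8
  v = 8 - 8  =>  v = 0
  b = u  =>  b = 9
  t = d  =>  t = 8
  return a = 1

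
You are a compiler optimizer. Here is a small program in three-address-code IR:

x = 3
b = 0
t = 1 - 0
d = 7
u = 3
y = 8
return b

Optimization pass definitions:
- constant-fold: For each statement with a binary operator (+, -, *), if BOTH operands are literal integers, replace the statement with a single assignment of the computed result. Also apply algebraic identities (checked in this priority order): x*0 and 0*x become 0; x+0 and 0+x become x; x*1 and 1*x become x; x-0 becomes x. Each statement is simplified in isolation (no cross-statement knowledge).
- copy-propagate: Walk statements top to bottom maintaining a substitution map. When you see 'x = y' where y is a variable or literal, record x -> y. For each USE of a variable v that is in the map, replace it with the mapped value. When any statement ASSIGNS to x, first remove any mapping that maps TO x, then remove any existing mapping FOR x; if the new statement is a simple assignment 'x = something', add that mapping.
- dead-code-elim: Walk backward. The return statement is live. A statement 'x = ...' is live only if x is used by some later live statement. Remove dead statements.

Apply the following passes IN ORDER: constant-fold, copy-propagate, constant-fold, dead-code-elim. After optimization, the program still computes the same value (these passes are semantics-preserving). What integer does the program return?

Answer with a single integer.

Answer: 0

Derivation:
Initial IR:
  x = 3
  b = 0
  t = 1 - 0
  d = 7
  u = 3
  y = 8
  return b
After constant-fold (7 stmts):
  x = 3
  b = 0
  t = 1
  d = 7
  u = 3
  y = 8
  return b
After copy-propagate (7 stmts):
  x = 3
  b = 0
  t = 1
  d = 7
  u = 3
  y = 8
  return 0
After constant-fold (7 stmts):
  x = 3
  b = 0
  t = 1
  d = 7
  u = 3
  y = 8
  return 0
After dead-code-elim (1 stmts):
  return 0
Evaluate:
  x = 3  =>  x = 3
  b = 0  =>  b = 0
  t = 1 - 0  =>  t = 1
  d = 7  =>  d = 7
  u = 3  =>  u = 3
  y = 8  =>  y = 8
  return b = 0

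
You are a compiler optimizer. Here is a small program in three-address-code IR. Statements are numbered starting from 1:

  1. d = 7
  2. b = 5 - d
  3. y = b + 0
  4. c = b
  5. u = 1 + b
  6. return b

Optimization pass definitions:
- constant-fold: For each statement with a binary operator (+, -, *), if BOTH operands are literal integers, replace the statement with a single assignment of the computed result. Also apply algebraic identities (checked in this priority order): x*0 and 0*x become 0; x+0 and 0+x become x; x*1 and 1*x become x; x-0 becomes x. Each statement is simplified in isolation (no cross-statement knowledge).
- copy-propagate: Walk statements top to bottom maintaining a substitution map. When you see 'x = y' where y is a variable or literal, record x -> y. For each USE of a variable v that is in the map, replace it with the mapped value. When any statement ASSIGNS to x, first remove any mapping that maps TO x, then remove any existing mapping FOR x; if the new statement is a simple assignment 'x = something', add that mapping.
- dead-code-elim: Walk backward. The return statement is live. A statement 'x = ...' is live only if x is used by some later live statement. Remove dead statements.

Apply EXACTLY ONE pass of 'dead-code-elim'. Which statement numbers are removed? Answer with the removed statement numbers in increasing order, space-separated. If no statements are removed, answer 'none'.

Backward liveness scan:
Stmt 1 'd = 7': KEEP (d is live); live-in = []
Stmt 2 'b = 5 - d': KEEP (b is live); live-in = ['d']
Stmt 3 'y = b + 0': DEAD (y not in live set ['b'])
Stmt 4 'c = b': DEAD (c not in live set ['b'])
Stmt 5 'u = 1 + b': DEAD (u not in live set ['b'])
Stmt 6 'return b': KEEP (return); live-in = ['b']
Removed statement numbers: [3, 4, 5]
Surviving IR:
  d = 7
  b = 5 - d
  return b

Answer: 3 4 5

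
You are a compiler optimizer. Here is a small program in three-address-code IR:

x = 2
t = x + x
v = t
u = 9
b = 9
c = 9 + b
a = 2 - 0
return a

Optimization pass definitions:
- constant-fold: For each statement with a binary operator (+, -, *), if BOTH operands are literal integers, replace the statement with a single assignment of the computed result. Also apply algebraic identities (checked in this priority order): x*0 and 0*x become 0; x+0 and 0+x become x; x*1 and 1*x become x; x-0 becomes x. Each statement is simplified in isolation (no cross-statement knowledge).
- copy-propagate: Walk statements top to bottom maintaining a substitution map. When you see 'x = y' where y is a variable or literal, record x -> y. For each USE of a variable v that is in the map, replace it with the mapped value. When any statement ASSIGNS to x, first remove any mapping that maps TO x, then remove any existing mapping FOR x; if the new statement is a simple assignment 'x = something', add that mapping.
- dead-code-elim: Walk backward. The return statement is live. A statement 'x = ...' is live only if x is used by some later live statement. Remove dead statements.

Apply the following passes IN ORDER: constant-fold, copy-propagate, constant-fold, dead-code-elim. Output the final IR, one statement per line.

Initial IR:
  x = 2
  t = x + x
  v = t
  u = 9
  b = 9
  c = 9 + b
  a = 2 - 0
  return a
After constant-fold (8 stmts):
  x = 2
  t = x + x
  v = t
  u = 9
  b = 9
  c = 9 + b
  a = 2
  return a
After copy-propagate (8 stmts):
  x = 2
  t = 2 + 2
  v = t
  u = 9
  b = 9
  c = 9 + 9
  a = 2
  return 2
After constant-fold (8 stmts):
  x = 2
  t = 4
  v = t
  u = 9
  b = 9
  c = 18
  a = 2
  return 2
After dead-code-elim (1 stmts):
  return 2

Answer: return 2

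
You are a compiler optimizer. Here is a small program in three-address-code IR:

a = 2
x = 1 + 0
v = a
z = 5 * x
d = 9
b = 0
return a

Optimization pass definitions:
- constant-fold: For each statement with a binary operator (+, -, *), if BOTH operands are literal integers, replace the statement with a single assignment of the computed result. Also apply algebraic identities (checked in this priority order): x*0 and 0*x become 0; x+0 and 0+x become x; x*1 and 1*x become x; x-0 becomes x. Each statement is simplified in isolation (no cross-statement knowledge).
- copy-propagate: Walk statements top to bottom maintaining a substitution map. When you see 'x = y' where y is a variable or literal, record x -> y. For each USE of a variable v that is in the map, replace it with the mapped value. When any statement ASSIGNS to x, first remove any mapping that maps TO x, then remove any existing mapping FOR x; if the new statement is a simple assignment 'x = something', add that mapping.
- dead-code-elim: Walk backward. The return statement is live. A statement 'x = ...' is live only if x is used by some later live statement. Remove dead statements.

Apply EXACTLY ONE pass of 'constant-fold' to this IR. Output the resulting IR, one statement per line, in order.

Applying constant-fold statement-by-statement:
  [1] a = 2  (unchanged)
  [2] x = 1 + 0  -> x = 1
  [3] v = a  (unchanged)
  [4] z = 5 * x  (unchanged)
  [5] d = 9  (unchanged)
  [6] b = 0  (unchanged)
  [7] return a  (unchanged)
Result (7 stmts):
  a = 2
  x = 1
  v = a
  z = 5 * x
  d = 9
  b = 0
  return a

Answer: a = 2
x = 1
v = a
z = 5 * x
d = 9
b = 0
return a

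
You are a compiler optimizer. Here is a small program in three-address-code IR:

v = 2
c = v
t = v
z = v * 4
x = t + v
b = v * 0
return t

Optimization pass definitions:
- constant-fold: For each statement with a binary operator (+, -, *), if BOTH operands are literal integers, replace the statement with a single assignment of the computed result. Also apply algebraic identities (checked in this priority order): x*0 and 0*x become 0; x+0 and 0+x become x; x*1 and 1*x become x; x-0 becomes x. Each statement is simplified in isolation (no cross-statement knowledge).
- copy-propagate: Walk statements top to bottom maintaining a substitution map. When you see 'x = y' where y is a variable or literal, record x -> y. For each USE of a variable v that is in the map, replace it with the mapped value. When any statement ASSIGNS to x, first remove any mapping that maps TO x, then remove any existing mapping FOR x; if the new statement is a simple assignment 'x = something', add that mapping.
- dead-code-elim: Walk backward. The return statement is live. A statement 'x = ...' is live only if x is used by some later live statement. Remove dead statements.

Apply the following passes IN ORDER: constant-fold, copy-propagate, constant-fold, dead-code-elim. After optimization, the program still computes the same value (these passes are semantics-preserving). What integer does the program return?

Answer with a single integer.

Initial IR:
  v = 2
  c = v
  t = v
  z = v * 4
  x = t + v
  b = v * 0
  return t
After constant-fold (7 stmts):
  v = 2
  c = v
  t = v
  z = v * 4
  x = t + v
  b = 0
  return t
After copy-propagate (7 stmts):
  v = 2
  c = 2
  t = 2
  z = 2 * 4
  x = 2 + 2
  b = 0
  return 2
After constant-fold (7 stmts):
  v = 2
  c = 2
  t = 2
  z = 8
  x = 4
  b = 0
  return 2
After dead-code-elim (1 stmts):
  return 2
Evaluate:
  v = 2  =>  v = 2
  c = v  =>  c = 2
  t = v  =>  t = 2
  z = v * 4  =>  z = 8
  x = t + v  =>  x = 4
  b = v * 0  =>  b = 0
  return t = 2

Answer: 2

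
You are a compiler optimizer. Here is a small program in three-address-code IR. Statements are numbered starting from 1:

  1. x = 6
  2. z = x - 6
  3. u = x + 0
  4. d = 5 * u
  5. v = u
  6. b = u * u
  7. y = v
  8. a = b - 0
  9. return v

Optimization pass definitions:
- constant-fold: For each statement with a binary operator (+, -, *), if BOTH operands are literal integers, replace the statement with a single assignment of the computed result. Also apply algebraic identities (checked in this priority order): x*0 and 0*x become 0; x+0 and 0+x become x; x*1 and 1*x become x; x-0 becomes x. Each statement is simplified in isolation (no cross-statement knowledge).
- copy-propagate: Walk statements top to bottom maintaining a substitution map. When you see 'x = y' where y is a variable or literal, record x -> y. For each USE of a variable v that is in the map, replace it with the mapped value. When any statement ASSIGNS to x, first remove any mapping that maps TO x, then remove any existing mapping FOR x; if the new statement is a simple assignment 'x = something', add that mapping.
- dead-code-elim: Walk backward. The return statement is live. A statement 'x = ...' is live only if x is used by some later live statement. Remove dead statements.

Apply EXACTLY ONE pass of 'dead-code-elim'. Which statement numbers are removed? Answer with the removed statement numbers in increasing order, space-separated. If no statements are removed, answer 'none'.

Backward liveness scan:
Stmt 1 'x = 6': KEEP (x is live); live-in = []
Stmt 2 'z = x - 6': DEAD (z not in live set ['x'])
Stmt 3 'u = x + 0': KEEP (u is live); live-in = ['x']
Stmt 4 'd = 5 * u': DEAD (d not in live set ['u'])
Stmt 5 'v = u': KEEP (v is live); live-in = ['u']
Stmt 6 'b = u * u': DEAD (b not in live set ['v'])
Stmt 7 'y = v': DEAD (y not in live set ['v'])
Stmt 8 'a = b - 0': DEAD (a not in live set ['v'])
Stmt 9 'return v': KEEP (return); live-in = ['v']
Removed statement numbers: [2, 4, 6, 7, 8]
Surviving IR:
  x = 6
  u = x + 0
  v = u
  return v

Answer: 2 4 6 7 8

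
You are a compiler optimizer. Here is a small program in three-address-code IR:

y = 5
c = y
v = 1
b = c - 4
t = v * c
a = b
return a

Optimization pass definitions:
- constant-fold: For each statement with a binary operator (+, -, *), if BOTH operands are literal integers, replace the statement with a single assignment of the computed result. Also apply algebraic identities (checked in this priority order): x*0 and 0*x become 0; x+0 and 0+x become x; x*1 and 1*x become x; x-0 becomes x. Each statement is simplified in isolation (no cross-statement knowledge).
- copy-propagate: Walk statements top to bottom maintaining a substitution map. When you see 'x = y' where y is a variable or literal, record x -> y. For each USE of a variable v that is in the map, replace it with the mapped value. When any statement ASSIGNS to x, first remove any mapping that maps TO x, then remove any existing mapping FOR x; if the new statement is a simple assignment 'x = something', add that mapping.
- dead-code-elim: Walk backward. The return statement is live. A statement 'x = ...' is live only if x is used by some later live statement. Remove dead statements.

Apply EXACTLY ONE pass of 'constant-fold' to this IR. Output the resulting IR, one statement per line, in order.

Answer: y = 5
c = y
v = 1
b = c - 4
t = v * c
a = b
return a

Derivation:
Applying constant-fold statement-by-statement:
  [1] y = 5  (unchanged)
  [2] c = y  (unchanged)
  [3] v = 1  (unchanged)
  [4] b = c - 4  (unchanged)
  [5] t = v * c  (unchanged)
  [6] a = b  (unchanged)
  [7] return a  (unchanged)
Result (7 stmts):
  y = 5
  c = y
  v = 1
  b = c - 4
  t = v * c
  a = b
  return a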